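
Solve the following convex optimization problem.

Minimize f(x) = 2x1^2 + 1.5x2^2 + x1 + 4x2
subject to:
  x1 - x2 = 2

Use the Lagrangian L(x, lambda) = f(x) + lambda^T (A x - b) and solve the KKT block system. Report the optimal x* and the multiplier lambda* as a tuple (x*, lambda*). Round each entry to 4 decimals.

Form the Lagrangian:
  L(x, lambda) = (1/2) x^T Q x + c^T x + lambda^T (A x - b)
Stationarity (grad_x L = 0): Q x + c + A^T lambda = 0.
Primal feasibility: A x = b.

This gives the KKT block system:
  [ Q   A^T ] [ x     ]   [-c ]
  [ A    0  ] [ lambda ] = [ b ]

Solving the linear system:
  x*      = (0.1429, -1.8571)
  lambda* = (-1.5714)
  f(x*)   = -2.0714

x* = (0.1429, -1.8571), lambda* = (-1.5714)


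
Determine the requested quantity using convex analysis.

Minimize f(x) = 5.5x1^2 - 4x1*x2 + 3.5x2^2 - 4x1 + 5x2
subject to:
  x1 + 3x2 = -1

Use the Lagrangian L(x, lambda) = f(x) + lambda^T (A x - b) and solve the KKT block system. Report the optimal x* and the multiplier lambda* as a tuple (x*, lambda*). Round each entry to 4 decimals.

Form the Lagrangian:
  L(x, lambda) = (1/2) x^T Q x + c^T x + lambda^T (A x - b)
Stationarity (grad_x L = 0): Q x + c + A^T lambda = 0.
Primal feasibility: A x = b.

This gives the KKT block system:
  [ Q   A^T ] [ x     ]   [-c ]
  [ A    0  ] [ lambda ] = [ b ]

Solving the linear system:
  x*      = (0.2462, -0.4154)
  lambda* = (-0.3692)
  f(x*)   = -1.7154

x* = (0.2462, -0.4154), lambda* = (-0.3692)


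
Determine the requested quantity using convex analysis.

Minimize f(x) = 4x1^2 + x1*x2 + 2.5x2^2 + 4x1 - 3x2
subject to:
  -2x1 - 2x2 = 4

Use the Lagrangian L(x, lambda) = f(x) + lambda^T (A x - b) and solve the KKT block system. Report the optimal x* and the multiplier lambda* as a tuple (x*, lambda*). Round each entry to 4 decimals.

Form the Lagrangian:
  L(x, lambda) = (1/2) x^T Q x + c^T x + lambda^T (A x - b)
Stationarity (grad_x L = 0): Q x + c + A^T lambda = 0.
Primal feasibility: A x = b.

This gives the KKT block system:
  [ Q   A^T ] [ x     ]   [-c ]
  [ A    0  ] [ lambda ] = [ b ]

Solving the linear system:
  x*      = (-1.3636, -0.6364)
  lambda* = (-3.7727)
  f(x*)   = 5.7727

x* = (-1.3636, -0.6364), lambda* = (-3.7727)


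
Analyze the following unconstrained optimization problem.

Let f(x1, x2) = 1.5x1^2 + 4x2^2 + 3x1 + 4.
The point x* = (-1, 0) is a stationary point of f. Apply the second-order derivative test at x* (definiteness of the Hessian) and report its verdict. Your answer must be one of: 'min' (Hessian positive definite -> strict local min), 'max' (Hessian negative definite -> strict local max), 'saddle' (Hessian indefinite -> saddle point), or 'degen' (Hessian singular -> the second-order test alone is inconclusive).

Compute the Hessian H = grad^2 f:
  H = [[3, 0], [0, 8]]
Verify stationarity: grad f(x*) = H x* + g = (0, 0).
Eigenvalues of H: 3, 8.
Both eigenvalues > 0, so H is positive definite -> x* is a strict local min.

min


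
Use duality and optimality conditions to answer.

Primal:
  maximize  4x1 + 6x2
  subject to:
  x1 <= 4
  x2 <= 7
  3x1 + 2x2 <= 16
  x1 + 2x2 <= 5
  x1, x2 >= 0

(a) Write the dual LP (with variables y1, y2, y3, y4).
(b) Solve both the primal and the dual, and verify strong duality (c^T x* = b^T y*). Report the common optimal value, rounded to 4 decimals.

The standard primal-dual pair for 'max c^T x s.t. A x <= b, x >= 0' is:
  Dual:  min b^T y  s.t.  A^T y >= c,  y >= 0.

So the dual LP is:
  minimize  4y1 + 7y2 + 16y3 + 5y4
  subject to:
    y1 + 3y3 + y4 >= 4
    y2 + 2y3 + 2y4 >= 6
    y1, y2, y3, y4 >= 0

Solving the primal: x* = (4, 0.5).
  primal value c^T x* = 19.
Solving the dual: y* = (1, 0, 0, 3).
  dual value b^T y* = 19.
Strong duality: c^T x* = b^T y*. Confirmed.

19


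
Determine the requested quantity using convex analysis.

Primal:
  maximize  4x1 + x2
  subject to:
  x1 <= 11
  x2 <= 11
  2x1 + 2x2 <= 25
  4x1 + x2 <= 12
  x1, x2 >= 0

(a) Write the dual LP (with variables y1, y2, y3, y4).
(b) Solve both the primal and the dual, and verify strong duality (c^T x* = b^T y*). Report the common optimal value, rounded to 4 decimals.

The standard primal-dual pair for 'max c^T x s.t. A x <= b, x >= 0' is:
  Dual:  min b^T y  s.t.  A^T y >= c,  y >= 0.

So the dual LP is:
  minimize  11y1 + 11y2 + 25y3 + 12y4
  subject to:
    y1 + 2y3 + 4y4 >= 4
    y2 + 2y3 + y4 >= 1
    y1, y2, y3, y4 >= 0

Solving the primal: x* = (0.25, 11).
  primal value c^T x* = 12.
Solving the dual: y* = (0, 0, 0, 1).
  dual value b^T y* = 12.
Strong duality: c^T x* = b^T y*. Confirmed.

12


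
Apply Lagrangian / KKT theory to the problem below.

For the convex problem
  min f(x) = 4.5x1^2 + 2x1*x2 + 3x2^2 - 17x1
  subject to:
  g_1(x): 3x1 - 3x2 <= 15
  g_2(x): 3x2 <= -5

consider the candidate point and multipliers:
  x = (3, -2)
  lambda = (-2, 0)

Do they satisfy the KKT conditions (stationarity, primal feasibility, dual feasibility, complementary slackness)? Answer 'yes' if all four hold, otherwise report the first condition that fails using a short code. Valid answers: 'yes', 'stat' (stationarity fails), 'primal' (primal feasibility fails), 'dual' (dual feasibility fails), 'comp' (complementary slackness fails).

Gradient of f: grad f(x) = Q x + c = (6, -6)
Constraint values g_i(x) = a_i^T x - b_i:
  g_1((3, -2)) = 0
  g_2((3, -2)) = -1
Stationarity residual: grad f(x) + sum_i lambda_i a_i = (0, 0)
  -> stationarity OK
Primal feasibility (all g_i <= 0): OK
Dual feasibility (all lambda_i >= 0): FAILS
Complementary slackness (lambda_i * g_i(x) = 0 for all i): OK

Verdict: the first failing condition is dual_feasibility -> dual.

dual


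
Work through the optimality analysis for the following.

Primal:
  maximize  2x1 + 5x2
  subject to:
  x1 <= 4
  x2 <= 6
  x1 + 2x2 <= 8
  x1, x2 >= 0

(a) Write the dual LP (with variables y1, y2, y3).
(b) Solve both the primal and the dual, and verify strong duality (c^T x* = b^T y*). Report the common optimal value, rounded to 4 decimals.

The standard primal-dual pair for 'max c^T x s.t. A x <= b, x >= 0' is:
  Dual:  min b^T y  s.t.  A^T y >= c,  y >= 0.

So the dual LP is:
  minimize  4y1 + 6y2 + 8y3
  subject to:
    y1 + y3 >= 2
    y2 + 2y3 >= 5
    y1, y2, y3 >= 0

Solving the primal: x* = (0, 4).
  primal value c^T x* = 20.
Solving the dual: y* = (0, 0, 2.5).
  dual value b^T y* = 20.
Strong duality: c^T x* = b^T y*. Confirmed.

20


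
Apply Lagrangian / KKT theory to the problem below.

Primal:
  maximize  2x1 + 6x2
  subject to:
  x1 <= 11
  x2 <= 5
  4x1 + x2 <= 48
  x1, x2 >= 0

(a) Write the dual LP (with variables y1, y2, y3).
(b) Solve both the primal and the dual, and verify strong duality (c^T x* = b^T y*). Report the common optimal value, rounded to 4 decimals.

The standard primal-dual pair for 'max c^T x s.t. A x <= b, x >= 0' is:
  Dual:  min b^T y  s.t.  A^T y >= c,  y >= 0.

So the dual LP is:
  minimize  11y1 + 5y2 + 48y3
  subject to:
    y1 + 4y3 >= 2
    y2 + y3 >= 6
    y1, y2, y3 >= 0

Solving the primal: x* = (10.75, 5).
  primal value c^T x* = 51.5.
Solving the dual: y* = (0, 5.5, 0.5).
  dual value b^T y* = 51.5.
Strong duality: c^T x* = b^T y*. Confirmed.

51.5


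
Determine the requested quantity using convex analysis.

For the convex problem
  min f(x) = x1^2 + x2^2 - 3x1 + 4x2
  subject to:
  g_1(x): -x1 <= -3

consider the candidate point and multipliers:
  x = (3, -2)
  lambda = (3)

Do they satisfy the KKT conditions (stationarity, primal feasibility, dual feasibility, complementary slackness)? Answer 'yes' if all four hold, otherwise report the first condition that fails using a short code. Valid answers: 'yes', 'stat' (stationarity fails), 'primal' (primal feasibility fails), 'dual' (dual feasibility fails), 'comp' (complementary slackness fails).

Gradient of f: grad f(x) = Q x + c = (3, 0)
Constraint values g_i(x) = a_i^T x - b_i:
  g_1((3, -2)) = 0
Stationarity residual: grad f(x) + sum_i lambda_i a_i = (0, 0)
  -> stationarity OK
Primal feasibility (all g_i <= 0): OK
Dual feasibility (all lambda_i >= 0): OK
Complementary slackness (lambda_i * g_i(x) = 0 for all i): OK

Verdict: yes, KKT holds.

yes


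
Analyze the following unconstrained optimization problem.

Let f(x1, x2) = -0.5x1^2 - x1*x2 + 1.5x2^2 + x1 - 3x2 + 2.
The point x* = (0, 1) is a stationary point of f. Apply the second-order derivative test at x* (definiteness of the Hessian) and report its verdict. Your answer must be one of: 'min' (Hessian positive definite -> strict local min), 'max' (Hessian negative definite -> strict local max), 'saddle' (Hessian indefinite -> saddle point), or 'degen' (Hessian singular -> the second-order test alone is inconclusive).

Compute the Hessian H = grad^2 f:
  H = [[-1, -1], [-1, 3]]
Verify stationarity: grad f(x*) = H x* + g = (0, 0).
Eigenvalues of H: -1.2361, 3.2361.
Eigenvalues have mixed signs, so H is indefinite -> x* is a saddle point.

saddle


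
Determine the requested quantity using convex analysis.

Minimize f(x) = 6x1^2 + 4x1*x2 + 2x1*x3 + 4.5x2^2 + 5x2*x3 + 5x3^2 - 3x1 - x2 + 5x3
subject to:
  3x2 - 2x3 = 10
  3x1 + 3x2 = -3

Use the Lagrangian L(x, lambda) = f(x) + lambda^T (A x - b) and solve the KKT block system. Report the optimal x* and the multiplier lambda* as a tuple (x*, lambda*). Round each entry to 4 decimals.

Form the Lagrangian:
  L(x, lambda) = (1/2) x^T Q x + c^T x + lambda^T (A x - b)
Stationarity (grad_x L = 0): Q x + c + A^T lambda = 0.
Primal feasibility: A x = b.

This gives the KKT block system:
  [ Q   A^T ] [ x     ]   [-c ]
  [ A    0  ] [ lambda ] = [ b ]

Solving the linear system:
  x*      = (-2.6966, 1.6966, -2.4551)
  lambda* = (-8.2303, 11.161)
  f(x*)   = 54.9522

x* = (-2.6966, 1.6966, -2.4551), lambda* = (-8.2303, 11.161)


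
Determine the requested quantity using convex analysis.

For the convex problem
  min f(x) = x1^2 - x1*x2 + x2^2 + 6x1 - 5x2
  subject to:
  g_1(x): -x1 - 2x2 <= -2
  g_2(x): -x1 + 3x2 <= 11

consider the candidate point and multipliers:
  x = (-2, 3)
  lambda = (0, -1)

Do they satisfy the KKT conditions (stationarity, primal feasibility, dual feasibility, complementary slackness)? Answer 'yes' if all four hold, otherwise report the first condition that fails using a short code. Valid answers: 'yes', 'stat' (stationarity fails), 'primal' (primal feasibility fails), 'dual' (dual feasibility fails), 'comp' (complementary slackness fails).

Gradient of f: grad f(x) = Q x + c = (-1, 3)
Constraint values g_i(x) = a_i^T x - b_i:
  g_1((-2, 3)) = -2
  g_2((-2, 3)) = 0
Stationarity residual: grad f(x) + sum_i lambda_i a_i = (0, 0)
  -> stationarity OK
Primal feasibility (all g_i <= 0): OK
Dual feasibility (all lambda_i >= 0): FAILS
Complementary slackness (lambda_i * g_i(x) = 0 for all i): OK

Verdict: the first failing condition is dual_feasibility -> dual.

dual


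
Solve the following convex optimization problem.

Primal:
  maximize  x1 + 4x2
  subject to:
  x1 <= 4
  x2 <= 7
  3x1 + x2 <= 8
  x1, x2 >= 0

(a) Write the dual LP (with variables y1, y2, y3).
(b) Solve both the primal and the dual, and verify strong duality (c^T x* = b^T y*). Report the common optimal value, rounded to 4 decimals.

The standard primal-dual pair for 'max c^T x s.t. A x <= b, x >= 0' is:
  Dual:  min b^T y  s.t.  A^T y >= c,  y >= 0.

So the dual LP is:
  minimize  4y1 + 7y2 + 8y3
  subject to:
    y1 + 3y3 >= 1
    y2 + y3 >= 4
    y1, y2, y3 >= 0

Solving the primal: x* = (0.3333, 7).
  primal value c^T x* = 28.3333.
Solving the dual: y* = (0, 3.6667, 0.3333).
  dual value b^T y* = 28.3333.
Strong duality: c^T x* = b^T y*. Confirmed.

28.3333


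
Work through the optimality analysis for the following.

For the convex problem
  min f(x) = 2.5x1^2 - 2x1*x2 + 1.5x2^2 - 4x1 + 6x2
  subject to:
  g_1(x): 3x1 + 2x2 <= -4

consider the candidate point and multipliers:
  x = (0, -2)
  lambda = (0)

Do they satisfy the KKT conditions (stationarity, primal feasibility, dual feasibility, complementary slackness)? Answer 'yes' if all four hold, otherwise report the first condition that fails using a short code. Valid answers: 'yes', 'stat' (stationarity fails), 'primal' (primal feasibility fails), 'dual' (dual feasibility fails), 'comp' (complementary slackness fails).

Gradient of f: grad f(x) = Q x + c = (0, 0)
Constraint values g_i(x) = a_i^T x - b_i:
  g_1((0, -2)) = 0
Stationarity residual: grad f(x) + sum_i lambda_i a_i = (0, 0)
  -> stationarity OK
Primal feasibility (all g_i <= 0): OK
Dual feasibility (all lambda_i >= 0): OK
Complementary slackness (lambda_i * g_i(x) = 0 for all i): OK

Verdict: yes, KKT holds.

yes


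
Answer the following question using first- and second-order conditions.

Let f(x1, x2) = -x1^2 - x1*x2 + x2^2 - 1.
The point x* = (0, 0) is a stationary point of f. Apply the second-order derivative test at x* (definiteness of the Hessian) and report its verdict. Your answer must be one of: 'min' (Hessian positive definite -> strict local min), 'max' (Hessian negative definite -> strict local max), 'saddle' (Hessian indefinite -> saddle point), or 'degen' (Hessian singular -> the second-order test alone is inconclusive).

Compute the Hessian H = grad^2 f:
  H = [[-2, -1], [-1, 2]]
Verify stationarity: grad f(x*) = H x* + g = (0, 0).
Eigenvalues of H: -2.2361, 2.2361.
Eigenvalues have mixed signs, so H is indefinite -> x* is a saddle point.

saddle


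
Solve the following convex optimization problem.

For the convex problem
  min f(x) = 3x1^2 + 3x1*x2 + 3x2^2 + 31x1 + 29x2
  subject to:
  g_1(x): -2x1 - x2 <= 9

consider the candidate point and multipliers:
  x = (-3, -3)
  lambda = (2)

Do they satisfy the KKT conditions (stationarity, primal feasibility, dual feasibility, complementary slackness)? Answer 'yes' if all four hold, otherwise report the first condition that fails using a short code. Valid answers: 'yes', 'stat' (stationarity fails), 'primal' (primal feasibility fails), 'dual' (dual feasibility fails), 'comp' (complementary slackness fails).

Gradient of f: grad f(x) = Q x + c = (4, 2)
Constraint values g_i(x) = a_i^T x - b_i:
  g_1((-3, -3)) = 0
Stationarity residual: grad f(x) + sum_i lambda_i a_i = (0, 0)
  -> stationarity OK
Primal feasibility (all g_i <= 0): OK
Dual feasibility (all lambda_i >= 0): OK
Complementary slackness (lambda_i * g_i(x) = 0 for all i): OK

Verdict: yes, KKT holds.

yes


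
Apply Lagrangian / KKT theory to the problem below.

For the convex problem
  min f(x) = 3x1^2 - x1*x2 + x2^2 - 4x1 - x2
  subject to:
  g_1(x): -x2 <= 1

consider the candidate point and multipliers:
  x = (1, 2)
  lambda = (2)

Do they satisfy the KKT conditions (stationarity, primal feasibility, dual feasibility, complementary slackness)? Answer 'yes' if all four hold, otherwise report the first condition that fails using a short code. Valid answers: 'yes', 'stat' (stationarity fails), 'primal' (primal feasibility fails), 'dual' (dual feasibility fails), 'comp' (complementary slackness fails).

Gradient of f: grad f(x) = Q x + c = (0, 2)
Constraint values g_i(x) = a_i^T x - b_i:
  g_1((1, 2)) = -3
Stationarity residual: grad f(x) + sum_i lambda_i a_i = (0, 0)
  -> stationarity OK
Primal feasibility (all g_i <= 0): OK
Dual feasibility (all lambda_i >= 0): OK
Complementary slackness (lambda_i * g_i(x) = 0 for all i): FAILS

Verdict: the first failing condition is complementary_slackness -> comp.

comp


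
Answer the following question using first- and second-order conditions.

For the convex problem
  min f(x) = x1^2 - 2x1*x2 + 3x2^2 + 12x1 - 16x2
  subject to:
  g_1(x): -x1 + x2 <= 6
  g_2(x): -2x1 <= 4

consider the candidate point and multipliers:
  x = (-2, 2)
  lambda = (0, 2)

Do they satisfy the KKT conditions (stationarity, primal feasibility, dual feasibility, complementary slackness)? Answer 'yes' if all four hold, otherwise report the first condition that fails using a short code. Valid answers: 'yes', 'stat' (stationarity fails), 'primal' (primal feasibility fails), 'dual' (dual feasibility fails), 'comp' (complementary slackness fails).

Gradient of f: grad f(x) = Q x + c = (4, 0)
Constraint values g_i(x) = a_i^T x - b_i:
  g_1((-2, 2)) = -2
  g_2((-2, 2)) = 0
Stationarity residual: grad f(x) + sum_i lambda_i a_i = (0, 0)
  -> stationarity OK
Primal feasibility (all g_i <= 0): OK
Dual feasibility (all lambda_i >= 0): OK
Complementary slackness (lambda_i * g_i(x) = 0 for all i): OK

Verdict: yes, KKT holds.

yes


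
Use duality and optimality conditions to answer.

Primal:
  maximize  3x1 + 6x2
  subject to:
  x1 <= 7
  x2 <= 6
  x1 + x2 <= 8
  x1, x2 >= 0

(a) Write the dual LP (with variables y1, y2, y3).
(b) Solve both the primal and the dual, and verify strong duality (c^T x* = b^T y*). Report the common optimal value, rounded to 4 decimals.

The standard primal-dual pair for 'max c^T x s.t. A x <= b, x >= 0' is:
  Dual:  min b^T y  s.t.  A^T y >= c,  y >= 0.

So the dual LP is:
  minimize  7y1 + 6y2 + 8y3
  subject to:
    y1 + y3 >= 3
    y2 + y3 >= 6
    y1, y2, y3 >= 0

Solving the primal: x* = (2, 6).
  primal value c^T x* = 42.
Solving the dual: y* = (0, 3, 3).
  dual value b^T y* = 42.
Strong duality: c^T x* = b^T y*. Confirmed.

42


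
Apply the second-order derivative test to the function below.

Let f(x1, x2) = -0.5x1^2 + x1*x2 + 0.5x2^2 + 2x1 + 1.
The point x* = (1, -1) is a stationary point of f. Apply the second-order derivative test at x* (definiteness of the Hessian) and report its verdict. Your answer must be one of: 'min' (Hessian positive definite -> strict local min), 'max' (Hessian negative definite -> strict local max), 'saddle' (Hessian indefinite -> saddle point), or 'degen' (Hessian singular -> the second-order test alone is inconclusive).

Compute the Hessian H = grad^2 f:
  H = [[-1, 1], [1, 1]]
Verify stationarity: grad f(x*) = H x* + g = (0, 0).
Eigenvalues of H: -1.4142, 1.4142.
Eigenvalues have mixed signs, so H is indefinite -> x* is a saddle point.

saddle


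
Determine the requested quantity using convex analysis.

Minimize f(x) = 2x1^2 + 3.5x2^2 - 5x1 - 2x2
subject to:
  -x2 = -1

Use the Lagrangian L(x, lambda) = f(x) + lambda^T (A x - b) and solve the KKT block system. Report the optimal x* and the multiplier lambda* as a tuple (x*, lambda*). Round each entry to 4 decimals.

Form the Lagrangian:
  L(x, lambda) = (1/2) x^T Q x + c^T x + lambda^T (A x - b)
Stationarity (grad_x L = 0): Q x + c + A^T lambda = 0.
Primal feasibility: A x = b.

This gives the KKT block system:
  [ Q   A^T ] [ x     ]   [-c ]
  [ A    0  ] [ lambda ] = [ b ]

Solving the linear system:
  x*      = (1.25, 1)
  lambda* = (5)
  f(x*)   = -1.625

x* = (1.25, 1), lambda* = (5)


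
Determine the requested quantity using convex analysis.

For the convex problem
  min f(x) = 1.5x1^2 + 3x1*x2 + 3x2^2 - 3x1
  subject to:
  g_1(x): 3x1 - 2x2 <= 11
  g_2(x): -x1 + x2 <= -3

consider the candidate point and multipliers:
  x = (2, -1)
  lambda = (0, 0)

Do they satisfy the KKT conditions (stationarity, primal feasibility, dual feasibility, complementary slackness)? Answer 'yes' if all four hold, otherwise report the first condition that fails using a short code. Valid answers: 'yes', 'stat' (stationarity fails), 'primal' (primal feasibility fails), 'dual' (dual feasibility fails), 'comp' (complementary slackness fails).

Gradient of f: grad f(x) = Q x + c = (0, 0)
Constraint values g_i(x) = a_i^T x - b_i:
  g_1((2, -1)) = -3
  g_2((2, -1)) = 0
Stationarity residual: grad f(x) + sum_i lambda_i a_i = (0, 0)
  -> stationarity OK
Primal feasibility (all g_i <= 0): OK
Dual feasibility (all lambda_i >= 0): OK
Complementary slackness (lambda_i * g_i(x) = 0 for all i): OK

Verdict: yes, KKT holds.

yes


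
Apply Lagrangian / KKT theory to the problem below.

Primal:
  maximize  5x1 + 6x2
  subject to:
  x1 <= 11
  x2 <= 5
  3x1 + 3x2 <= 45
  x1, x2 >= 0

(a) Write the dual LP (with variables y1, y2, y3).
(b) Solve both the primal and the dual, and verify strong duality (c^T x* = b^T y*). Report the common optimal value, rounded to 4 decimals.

The standard primal-dual pair for 'max c^T x s.t. A x <= b, x >= 0' is:
  Dual:  min b^T y  s.t.  A^T y >= c,  y >= 0.

So the dual LP is:
  minimize  11y1 + 5y2 + 45y3
  subject to:
    y1 + 3y3 >= 5
    y2 + 3y3 >= 6
    y1, y2, y3 >= 0

Solving the primal: x* = (10, 5).
  primal value c^T x* = 80.
Solving the dual: y* = (0, 1, 1.6667).
  dual value b^T y* = 80.
Strong duality: c^T x* = b^T y*. Confirmed.

80


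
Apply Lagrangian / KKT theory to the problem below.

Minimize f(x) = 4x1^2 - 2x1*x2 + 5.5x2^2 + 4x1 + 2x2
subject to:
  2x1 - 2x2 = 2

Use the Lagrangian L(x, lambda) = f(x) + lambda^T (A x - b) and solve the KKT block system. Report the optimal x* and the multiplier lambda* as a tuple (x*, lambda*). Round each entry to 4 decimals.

Form the Lagrangian:
  L(x, lambda) = (1/2) x^T Q x + c^T x + lambda^T (A x - b)
Stationarity (grad_x L = 0): Q x + c + A^T lambda = 0.
Primal feasibility: A x = b.

This gives the KKT block system:
  [ Q   A^T ] [ x     ]   [-c ]
  [ A    0  ] [ lambda ] = [ b ]

Solving the linear system:
  x*      = (0.2, -0.8)
  lambda* = (-3.6)
  f(x*)   = 3.2

x* = (0.2, -0.8), lambda* = (-3.6)


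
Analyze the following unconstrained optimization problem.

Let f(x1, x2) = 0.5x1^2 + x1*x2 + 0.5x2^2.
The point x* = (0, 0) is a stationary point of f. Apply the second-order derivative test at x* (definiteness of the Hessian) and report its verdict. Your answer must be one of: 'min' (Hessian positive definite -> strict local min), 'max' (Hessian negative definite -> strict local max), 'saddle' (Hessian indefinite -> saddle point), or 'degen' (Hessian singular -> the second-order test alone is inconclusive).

Compute the Hessian H = grad^2 f:
  H = [[1, 1], [1, 1]]
Verify stationarity: grad f(x*) = H x* + g = (0, 0).
Eigenvalues of H: 0, 2.
H has a zero eigenvalue (singular; positive semidefinite but not definite), so H is neither positive definite, negative definite, nor indefinite. The second-order test alone is inconclusive -> degen.
(Indeed, f is constant along the null direction of H through x*, so x* is not a strict local extremum.)

degen


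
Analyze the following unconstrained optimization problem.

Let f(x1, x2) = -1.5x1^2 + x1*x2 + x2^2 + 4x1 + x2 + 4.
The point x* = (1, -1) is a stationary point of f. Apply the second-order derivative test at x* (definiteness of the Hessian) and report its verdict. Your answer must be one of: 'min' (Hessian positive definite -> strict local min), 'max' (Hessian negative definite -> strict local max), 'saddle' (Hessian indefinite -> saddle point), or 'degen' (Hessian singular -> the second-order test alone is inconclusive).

Compute the Hessian H = grad^2 f:
  H = [[-3, 1], [1, 2]]
Verify stationarity: grad f(x*) = H x* + g = (0, 0).
Eigenvalues of H: -3.1926, 2.1926.
Eigenvalues have mixed signs, so H is indefinite -> x* is a saddle point.

saddle


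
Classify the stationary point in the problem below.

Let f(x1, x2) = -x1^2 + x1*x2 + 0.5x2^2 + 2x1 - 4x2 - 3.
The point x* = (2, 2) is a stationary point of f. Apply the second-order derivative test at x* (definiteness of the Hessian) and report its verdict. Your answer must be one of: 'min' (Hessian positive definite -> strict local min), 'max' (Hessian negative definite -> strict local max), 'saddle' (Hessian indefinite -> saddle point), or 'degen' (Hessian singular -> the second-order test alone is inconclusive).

Compute the Hessian H = grad^2 f:
  H = [[-2, 1], [1, 1]]
Verify stationarity: grad f(x*) = H x* + g = (0, 0).
Eigenvalues of H: -2.3028, 1.3028.
Eigenvalues have mixed signs, so H is indefinite -> x* is a saddle point.

saddle


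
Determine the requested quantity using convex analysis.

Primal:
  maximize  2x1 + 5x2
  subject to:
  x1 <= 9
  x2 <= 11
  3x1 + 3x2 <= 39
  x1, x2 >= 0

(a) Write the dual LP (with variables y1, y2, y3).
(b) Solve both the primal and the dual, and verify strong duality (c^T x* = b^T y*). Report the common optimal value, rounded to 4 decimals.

The standard primal-dual pair for 'max c^T x s.t. A x <= b, x >= 0' is:
  Dual:  min b^T y  s.t.  A^T y >= c,  y >= 0.

So the dual LP is:
  minimize  9y1 + 11y2 + 39y3
  subject to:
    y1 + 3y3 >= 2
    y2 + 3y3 >= 5
    y1, y2, y3 >= 0

Solving the primal: x* = (2, 11).
  primal value c^T x* = 59.
Solving the dual: y* = (0, 3, 0.6667).
  dual value b^T y* = 59.
Strong duality: c^T x* = b^T y*. Confirmed.

59


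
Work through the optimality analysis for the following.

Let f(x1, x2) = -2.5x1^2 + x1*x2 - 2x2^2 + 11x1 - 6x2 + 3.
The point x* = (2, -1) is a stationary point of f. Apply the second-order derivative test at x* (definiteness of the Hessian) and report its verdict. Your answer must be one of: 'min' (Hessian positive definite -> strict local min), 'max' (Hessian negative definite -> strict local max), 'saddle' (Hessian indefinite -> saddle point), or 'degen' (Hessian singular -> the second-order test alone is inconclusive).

Compute the Hessian H = grad^2 f:
  H = [[-5, 1], [1, -4]]
Verify stationarity: grad f(x*) = H x* + g = (0, 0).
Eigenvalues of H: -5.618, -3.382.
Both eigenvalues < 0, so H is negative definite -> x* is a strict local max.

max


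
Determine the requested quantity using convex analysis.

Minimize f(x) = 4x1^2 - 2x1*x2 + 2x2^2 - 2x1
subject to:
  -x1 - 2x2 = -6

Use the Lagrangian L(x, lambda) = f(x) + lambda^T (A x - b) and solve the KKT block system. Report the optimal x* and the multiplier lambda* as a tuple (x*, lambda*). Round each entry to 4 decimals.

Form the Lagrangian:
  L(x, lambda) = (1/2) x^T Q x + c^T x + lambda^T (A x - b)
Stationarity (grad_x L = 0): Q x + c + A^T lambda = 0.
Primal feasibility: A x = b.

This gives the KKT block system:
  [ Q   A^T ] [ x     ]   [-c ]
  [ A    0  ] [ lambda ] = [ b ]

Solving the linear system:
  x*      = (1.2727, 2.3636)
  lambda* = (3.4545)
  f(x*)   = 9.0909

x* = (1.2727, 2.3636), lambda* = (3.4545)


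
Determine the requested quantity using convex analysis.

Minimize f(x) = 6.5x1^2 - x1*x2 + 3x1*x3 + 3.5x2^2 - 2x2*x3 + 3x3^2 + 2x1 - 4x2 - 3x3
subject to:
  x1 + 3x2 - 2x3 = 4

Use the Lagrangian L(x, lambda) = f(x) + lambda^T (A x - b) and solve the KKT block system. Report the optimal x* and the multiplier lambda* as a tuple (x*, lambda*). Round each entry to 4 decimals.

Form the Lagrangian:
  L(x, lambda) = (1/2) x^T Q x + c^T x + lambda^T (A x - b)
Stationarity (grad_x L = 0): Q x + c + A^T lambda = 0.
Primal feasibility: A x = b.

This gives the KKT block system:
  [ Q   A^T ] [ x     ]   [-c ]
  [ A    0  ] [ lambda ] = [ b ]

Solving the linear system:
  x*      = (0.0452, 1.5299, 0.3175)
  lambda* = (-2.0098)
  f(x*)   = 0.5287

x* = (0.0452, 1.5299, 0.3175), lambda* = (-2.0098)


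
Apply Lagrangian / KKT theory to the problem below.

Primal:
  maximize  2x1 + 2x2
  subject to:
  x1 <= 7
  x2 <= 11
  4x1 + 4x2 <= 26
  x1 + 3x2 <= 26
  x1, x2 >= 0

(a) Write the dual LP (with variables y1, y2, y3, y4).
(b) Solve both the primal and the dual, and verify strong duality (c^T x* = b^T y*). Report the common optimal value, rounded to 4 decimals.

The standard primal-dual pair for 'max c^T x s.t. A x <= b, x >= 0' is:
  Dual:  min b^T y  s.t.  A^T y >= c,  y >= 0.

So the dual LP is:
  minimize  7y1 + 11y2 + 26y3 + 26y4
  subject to:
    y1 + 4y3 + y4 >= 2
    y2 + 4y3 + 3y4 >= 2
    y1, y2, y3, y4 >= 0

Solving the primal: x* = (6.5, 0).
  primal value c^T x* = 13.
Solving the dual: y* = (0, 0, 0.5, 0).
  dual value b^T y* = 13.
Strong duality: c^T x* = b^T y*. Confirmed.

13


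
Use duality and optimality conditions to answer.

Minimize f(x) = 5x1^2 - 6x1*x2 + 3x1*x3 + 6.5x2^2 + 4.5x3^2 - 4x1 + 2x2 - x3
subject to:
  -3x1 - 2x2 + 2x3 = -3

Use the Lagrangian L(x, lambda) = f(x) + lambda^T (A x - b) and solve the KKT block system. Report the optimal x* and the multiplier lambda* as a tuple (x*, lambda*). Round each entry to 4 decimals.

Form the Lagrangian:
  L(x, lambda) = (1/2) x^T Q x + c^T x + lambda^T (A x - b)
Stationarity (grad_x L = 0): Q x + c + A^T lambda = 0.
Primal feasibility: A x = b.

This gives the KKT block system:
  [ Q   A^T ] [ x     ]   [-c ]
  [ A    0  ] [ lambda ] = [ b ]

Solving the linear system:
  x*      = (0.7093, 0.2297, -0.2064)
  lambda* = (0.3651)
  f(x*)   = -0.538

x* = (0.7093, 0.2297, -0.2064), lambda* = (0.3651)


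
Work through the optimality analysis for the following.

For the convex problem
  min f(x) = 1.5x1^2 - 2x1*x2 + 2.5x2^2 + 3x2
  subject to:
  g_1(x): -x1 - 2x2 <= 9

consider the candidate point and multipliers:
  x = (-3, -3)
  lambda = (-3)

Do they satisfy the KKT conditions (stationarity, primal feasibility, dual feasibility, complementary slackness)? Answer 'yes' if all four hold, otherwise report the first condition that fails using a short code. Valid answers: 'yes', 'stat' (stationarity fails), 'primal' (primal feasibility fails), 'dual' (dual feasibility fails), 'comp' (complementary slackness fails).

Gradient of f: grad f(x) = Q x + c = (-3, -6)
Constraint values g_i(x) = a_i^T x - b_i:
  g_1((-3, -3)) = 0
Stationarity residual: grad f(x) + sum_i lambda_i a_i = (0, 0)
  -> stationarity OK
Primal feasibility (all g_i <= 0): OK
Dual feasibility (all lambda_i >= 0): FAILS
Complementary slackness (lambda_i * g_i(x) = 0 for all i): OK

Verdict: the first failing condition is dual_feasibility -> dual.

dual


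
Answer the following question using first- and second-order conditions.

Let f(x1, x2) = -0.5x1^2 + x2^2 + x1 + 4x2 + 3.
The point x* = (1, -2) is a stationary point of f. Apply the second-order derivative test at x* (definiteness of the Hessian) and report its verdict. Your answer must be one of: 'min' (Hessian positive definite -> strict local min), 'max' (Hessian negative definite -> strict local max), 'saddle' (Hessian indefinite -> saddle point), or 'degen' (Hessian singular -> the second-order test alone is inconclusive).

Compute the Hessian H = grad^2 f:
  H = [[-1, 0], [0, 2]]
Verify stationarity: grad f(x*) = H x* + g = (0, 0).
Eigenvalues of H: -1, 2.
Eigenvalues have mixed signs, so H is indefinite -> x* is a saddle point.

saddle


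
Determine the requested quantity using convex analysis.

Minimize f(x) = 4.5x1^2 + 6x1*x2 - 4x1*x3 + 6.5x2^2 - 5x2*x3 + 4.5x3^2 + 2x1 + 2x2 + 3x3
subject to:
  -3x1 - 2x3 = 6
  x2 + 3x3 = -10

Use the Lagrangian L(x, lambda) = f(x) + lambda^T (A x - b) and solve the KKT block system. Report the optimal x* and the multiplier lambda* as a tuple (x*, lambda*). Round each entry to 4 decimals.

Form the Lagrangian:
  L(x, lambda) = (1/2) x^T Q x + c^T x + lambda^T (A x - b)
Stationarity (grad_x L = 0): Q x + c + A^T lambda = 0.
Primal feasibility: A x = b.

This gives the KKT block system:
  [ Q   A^T ] [ x     ]   [-c ]
  [ A    0  ] [ lambda ] = [ b ]

Solving the linear system:
  x*      = (-0.1279, -1.5757, -2.8081)
  lambda* = (0.8756, 5.2113)
  f(x*)   = 17.5138

x* = (-0.1279, -1.5757, -2.8081), lambda* = (0.8756, 5.2113)


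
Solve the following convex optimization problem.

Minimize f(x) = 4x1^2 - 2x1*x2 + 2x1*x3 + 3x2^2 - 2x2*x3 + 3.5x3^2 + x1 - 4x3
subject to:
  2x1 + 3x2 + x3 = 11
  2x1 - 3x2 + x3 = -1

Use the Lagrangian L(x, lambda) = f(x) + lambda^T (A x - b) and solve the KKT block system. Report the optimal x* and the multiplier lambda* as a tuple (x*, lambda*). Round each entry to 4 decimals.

Form the Lagrangian:
  L(x, lambda) = (1/2) x^T Q x + c^T x + lambda^T (A x - b)
Stationarity (grad_x L = 0): Q x + c + A^T lambda = 0.
Primal feasibility: A x = b.

This gives the KKT block system:
  [ Q   A^T ] [ x     ]   [-c ]
  [ A    0  ] [ lambda ] = [ b ]

Solving the linear system:
  x*      = (1.6786, 2, 1.6429)
  lambda* = (-4.3214, -2.5357)
  f(x*)   = 20.0536

x* = (1.6786, 2, 1.6429), lambda* = (-4.3214, -2.5357)


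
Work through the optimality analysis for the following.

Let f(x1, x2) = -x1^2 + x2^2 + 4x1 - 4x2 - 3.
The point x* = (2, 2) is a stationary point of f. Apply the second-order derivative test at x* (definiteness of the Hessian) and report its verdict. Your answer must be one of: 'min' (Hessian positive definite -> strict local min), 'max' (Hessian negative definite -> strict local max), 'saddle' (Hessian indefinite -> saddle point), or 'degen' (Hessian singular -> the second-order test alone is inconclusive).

Compute the Hessian H = grad^2 f:
  H = [[-2, 0], [0, 2]]
Verify stationarity: grad f(x*) = H x* + g = (0, 0).
Eigenvalues of H: -2, 2.
Eigenvalues have mixed signs, so H is indefinite -> x* is a saddle point.

saddle


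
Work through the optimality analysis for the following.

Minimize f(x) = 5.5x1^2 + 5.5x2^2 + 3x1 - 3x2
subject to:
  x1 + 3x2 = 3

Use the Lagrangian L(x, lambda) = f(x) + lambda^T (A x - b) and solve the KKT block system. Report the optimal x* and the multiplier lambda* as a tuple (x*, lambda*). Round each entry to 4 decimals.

Form the Lagrangian:
  L(x, lambda) = (1/2) x^T Q x + c^T x + lambda^T (A x - b)
Stationarity (grad_x L = 0): Q x + c + A^T lambda = 0.
Primal feasibility: A x = b.

This gives the KKT block system:
  [ Q   A^T ] [ x     ]   [-c ]
  [ A    0  ] [ lambda ] = [ b ]

Solving the linear system:
  x*      = (-0.0273, 1.0091)
  lambda* = (-2.7)
  f(x*)   = 2.4955

x* = (-0.0273, 1.0091), lambda* = (-2.7)


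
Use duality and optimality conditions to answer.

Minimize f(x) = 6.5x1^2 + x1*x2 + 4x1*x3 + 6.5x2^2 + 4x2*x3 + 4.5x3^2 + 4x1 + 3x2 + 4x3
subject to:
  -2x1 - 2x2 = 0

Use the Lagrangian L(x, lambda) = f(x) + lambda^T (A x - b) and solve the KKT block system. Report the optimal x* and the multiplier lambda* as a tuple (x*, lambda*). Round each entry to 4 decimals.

Form the Lagrangian:
  L(x, lambda) = (1/2) x^T Q x + c^T x + lambda^T (A x - b)
Stationarity (grad_x L = 0): Q x + c + A^T lambda = 0.
Primal feasibility: A x = b.

This gives the KKT block system:
  [ Q   A^T ] [ x     ]   [-c ]
  [ A    0  ] [ lambda ] = [ b ]

Solving the linear system:
  x*      = (-0.0417, 0.0417, -0.4444)
  lambda* = (0.8611)
  f(x*)   = -0.9097

x* = (-0.0417, 0.0417, -0.4444), lambda* = (0.8611)


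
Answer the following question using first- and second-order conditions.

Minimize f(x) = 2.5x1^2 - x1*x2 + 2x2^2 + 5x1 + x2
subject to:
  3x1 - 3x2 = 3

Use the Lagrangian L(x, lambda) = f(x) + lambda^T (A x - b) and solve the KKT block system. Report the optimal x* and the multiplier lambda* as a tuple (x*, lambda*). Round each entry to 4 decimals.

Form the Lagrangian:
  L(x, lambda) = (1/2) x^T Q x + c^T x + lambda^T (A x - b)
Stationarity (grad_x L = 0): Q x + c + A^T lambda = 0.
Primal feasibility: A x = b.

This gives the KKT block system:
  [ Q   A^T ] [ x     ]   [-c ]
  [ A    0  ] [ lambda ] = [ b ]

Solving the linear system:
  x*      = (-0.4286, -1.4286)
  lambda* = (-1.4286)
  f(x*)   = 0.3571

x* = (-0.4286, -1.4286), lambda* = (-1.4286)


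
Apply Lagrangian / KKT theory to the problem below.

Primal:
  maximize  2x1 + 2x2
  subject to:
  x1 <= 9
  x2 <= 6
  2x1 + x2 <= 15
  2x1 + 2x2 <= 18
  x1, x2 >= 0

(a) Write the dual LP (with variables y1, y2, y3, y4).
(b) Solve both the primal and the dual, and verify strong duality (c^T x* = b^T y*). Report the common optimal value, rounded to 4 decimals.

The standard primal-dual pair for 'max c^T x s.t. A x <= b, x >= 0' is:
  Dual:  min b^T y  s.t.  A^T y >= c,  y >= 0.

So the dual LP is:
  minimize  9y1 + 6y2 + 15y3 + 18y4
  subject to:
    y1 + 2y3 + 2y4 >= 2
    y2 + y3 + 2y4 >= 2
    y1, y2, y3, y4 >= 0

Solving the primal: x* = (6, 3).
  primal value c^T x* = 18.
Solving the dual: y* = (0, 0, 0, 1).
  dual value b^T y* = 18.
Strong duality: c^T x* = b^T y*. Confirmed.

18


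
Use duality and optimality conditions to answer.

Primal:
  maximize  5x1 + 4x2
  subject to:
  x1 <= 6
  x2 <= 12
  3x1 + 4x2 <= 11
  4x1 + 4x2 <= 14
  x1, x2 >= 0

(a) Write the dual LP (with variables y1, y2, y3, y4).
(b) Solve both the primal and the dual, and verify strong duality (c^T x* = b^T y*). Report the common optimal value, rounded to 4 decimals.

The standard primal-dual pair for 'max c^T x s.t. A x <= b, x >= 0' is:
  Dual:  min b^T y  s.t.  A^T y >= c,  y >= 0.

So the dual LP is:
  minimize  6y1 + 12y2 + 11y3 + 14y4
  subject to:
    y1 + 3y3 + 4y4 >= 5
    y2 + 4y3 + 4y4 >= 4
    y1, y2, y3, y4 >= 0

Solving the primal: x* = (3.5, 0).
  primal value c^T x* = 17.5.
Solving the dual: y* = (0, 0, 0, 1.25).
  dual value b^T y* = 17.5.
Strong duality: c^T x* = b^T y*. Confirmed.

17.5


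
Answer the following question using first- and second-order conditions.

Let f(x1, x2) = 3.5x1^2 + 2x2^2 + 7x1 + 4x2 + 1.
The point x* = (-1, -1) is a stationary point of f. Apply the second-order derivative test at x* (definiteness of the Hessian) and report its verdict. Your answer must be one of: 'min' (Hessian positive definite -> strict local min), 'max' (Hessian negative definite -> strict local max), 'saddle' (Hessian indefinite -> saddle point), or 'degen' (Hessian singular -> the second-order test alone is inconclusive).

Compute the Hessian H = grad^2 f:
  H = [[7, 0], [0, 4]]
Verify stationarity: grad f(x*) = H x* + g = (0, 0).
Eigenvalues of H: 4, 7.
Both eigenvalues > 0, so H is positive definite -> x* is a strict local min.

min


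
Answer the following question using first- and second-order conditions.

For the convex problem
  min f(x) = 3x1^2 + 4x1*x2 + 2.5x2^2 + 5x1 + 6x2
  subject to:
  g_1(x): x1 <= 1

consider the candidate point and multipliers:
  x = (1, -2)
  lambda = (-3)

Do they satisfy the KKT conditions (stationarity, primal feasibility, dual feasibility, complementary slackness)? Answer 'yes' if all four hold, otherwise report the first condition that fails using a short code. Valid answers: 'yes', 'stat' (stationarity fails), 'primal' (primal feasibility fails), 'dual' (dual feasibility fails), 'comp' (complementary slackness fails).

Gradient of f: grad f(x) = Q x + c = (3, 0)
Constraint values g_i(x) = a_i^T x - b_i:
  g_1((1, -2)) = 0
Stationarity residual: grad f(x) + sum_i lambda_i a_i = (0, 0)
  -> stationarity OK
Primal feasibility (all g_i <= 0): OK
Dual feasibility (all lambda_i >= 0): FAILS
Complementary slackness (lambda_i * g_i(x) = 0 for all i): OK

Verdict: the first failing condition is dual_feasibility -> dual.

dual


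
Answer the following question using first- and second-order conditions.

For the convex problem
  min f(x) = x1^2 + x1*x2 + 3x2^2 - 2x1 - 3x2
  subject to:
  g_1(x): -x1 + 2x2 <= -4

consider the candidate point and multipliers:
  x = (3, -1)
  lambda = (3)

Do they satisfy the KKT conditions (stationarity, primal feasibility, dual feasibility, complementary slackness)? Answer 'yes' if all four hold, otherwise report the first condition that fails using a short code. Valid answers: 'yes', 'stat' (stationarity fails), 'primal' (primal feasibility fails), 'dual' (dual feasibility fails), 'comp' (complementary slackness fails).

Gradient of f: grad f(x) = Q x + c = (3, -6)
Constraint values g_i(x) = a_i^T x - b_i:
  g_1((3, -1)) = -1
Stationarity residual: grad f(x) + sum_i lambda_i a_i = (0, 0)
  -> stationarity OK
Primal feasibility (all g_i <= 0): OK
Dual feasibility (all lambda_i >= 0): OK
Complementary slackness (lambda_i * g_i(x) = 0 for all i): FAILS

Verdict: the first failing condition is complementary_slackness -> comp.

comp


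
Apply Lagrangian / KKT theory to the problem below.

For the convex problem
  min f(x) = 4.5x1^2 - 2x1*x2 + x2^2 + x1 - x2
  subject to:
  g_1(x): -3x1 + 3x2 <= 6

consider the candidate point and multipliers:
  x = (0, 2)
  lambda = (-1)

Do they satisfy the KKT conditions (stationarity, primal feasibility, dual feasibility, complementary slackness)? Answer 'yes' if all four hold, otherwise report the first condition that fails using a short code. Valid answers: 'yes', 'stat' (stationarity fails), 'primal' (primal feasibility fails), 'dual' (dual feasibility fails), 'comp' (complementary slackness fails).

Gradient of f: grad f(x) = Q x + c = (-3, 3)
Constraint values g_i(x) = a_i^T x - b_i:
  g_1((0, 2)) = 0
Stationarity residual: grad f(x) + sum_i lambda_i a_i = (0, 0)
  -> stationarity OK
Primal feasibility (all g_i <= 0): OK
Dual feasibility (all lambda_i >= 0): FAILS
Complementary slackness (lambda_i * g_i(x) = 0 for all i): OK

Verdict: the first failing condition is dual_feasibility -> dual.

dual


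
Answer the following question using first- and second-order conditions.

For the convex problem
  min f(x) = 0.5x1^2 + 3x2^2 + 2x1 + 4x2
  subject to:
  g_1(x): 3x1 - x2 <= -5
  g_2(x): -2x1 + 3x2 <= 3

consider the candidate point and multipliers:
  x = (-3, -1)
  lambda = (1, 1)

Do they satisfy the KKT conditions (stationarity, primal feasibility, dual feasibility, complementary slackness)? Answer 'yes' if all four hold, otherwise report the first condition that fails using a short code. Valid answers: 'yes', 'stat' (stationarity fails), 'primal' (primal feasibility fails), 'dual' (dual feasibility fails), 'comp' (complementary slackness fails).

Gradient of f: grad f(x) = Q x + c = (-1, -2)
Constraint values g_i(x) = a_i^T x - b_i:
  g_1((-3, -1)) = -3
  g_2((-3, -1)) = 0
Stationarity residual: grad f(x) + sum_i lambda_i a_i = (0, 0)
  -> stationarity OK
Primal feasibility (all g_i <= 0): OK
Dual feasibility (all lambda_i >= 0): OK
Complementary slackness (lambda_i * g_i(x) = 0 for all i): FAILS

Verdict: the first failing condition is complementary_slackness -> comp.

comp
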